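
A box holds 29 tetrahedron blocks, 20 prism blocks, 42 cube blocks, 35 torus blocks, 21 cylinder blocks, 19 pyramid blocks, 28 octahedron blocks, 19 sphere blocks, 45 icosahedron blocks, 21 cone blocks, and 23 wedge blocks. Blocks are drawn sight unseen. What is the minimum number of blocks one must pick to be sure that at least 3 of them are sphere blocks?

286

In the worst case for collecting sphere blocks, every non-sphere block comes out first.
There are 29 + 20 + 42 + 35 + 21 + 19 + 28 + 45 + 21 + 23 = 283 non-sphere blocks altogether.
After those, each further block must be sphere, so 283 + 3 = 286 draws guarantee 3 sphere blocks.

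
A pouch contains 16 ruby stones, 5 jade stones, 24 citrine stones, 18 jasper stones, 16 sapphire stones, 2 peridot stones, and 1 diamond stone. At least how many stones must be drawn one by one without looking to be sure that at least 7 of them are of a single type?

33

The 7 types are the holes; the stones drawn are the pigeons.
To avoid 7 of any one type, the worst case takes at most 6 of each type, or every stone of a type that has fewer than 6.
That gives 6 + 5 + 6 + 6 + 6 + 2 + 1 = 32 stones with no type reaching 7.
The next stone forces some type to 7, so 32 + 1 = 33.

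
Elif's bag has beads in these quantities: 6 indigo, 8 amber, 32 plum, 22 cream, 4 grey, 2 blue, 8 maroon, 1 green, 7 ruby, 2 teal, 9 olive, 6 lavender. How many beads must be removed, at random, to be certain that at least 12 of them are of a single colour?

The 12 colours are the holes; the beads drawn are the pigeons.
To avoid 12 of any one colour, the worst case takes at most 11 of each colour, or every bead of a colour that has fewer than 11.
That gives 6 + 8 + 11 + 11 + 4 + 2 + 8 + 1 + 7 + 2 + 9 + 6 = 75 beads with no colour reaching 12.
The next bead forces some colour to 12, so 75 + 1 = 76.

76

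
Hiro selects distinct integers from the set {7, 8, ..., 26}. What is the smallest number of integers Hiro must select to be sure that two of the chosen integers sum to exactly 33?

A set avoiding the sum 33 can contain at most one of each pair {x, 33−x}.
The integers 17, …, 26 (10 of them) are such a set: any two sum to at least 17+18 = 35 > 33.
By the pigeonhole principle, any 11th integer completes one of the 10 pairs, so 11 choices force a sum of 33.

11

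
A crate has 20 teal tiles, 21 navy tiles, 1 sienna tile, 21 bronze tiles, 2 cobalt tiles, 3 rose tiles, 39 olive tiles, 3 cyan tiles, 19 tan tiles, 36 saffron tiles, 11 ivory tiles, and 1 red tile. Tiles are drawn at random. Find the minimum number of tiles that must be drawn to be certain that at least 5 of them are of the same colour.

39

The 12 colours are the holes; the tiles drawn are the pigeons.
To avoid 5 of any one colour, the worst case takes at most 4 of each colour, or every tile of a colour that has fewer than 4.
That gives 4 + 4 + 1 + 4 + 2 + 3 + 4 + 3 + 4 + 4 + 4 + 1 = 38 tiles with no colour reaching 5.
The next tile forces some colour to 5, so 38 + 1 = 39.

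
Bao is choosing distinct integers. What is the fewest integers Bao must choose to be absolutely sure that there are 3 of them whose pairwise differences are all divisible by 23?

Integers whose pairwise differences are multiples of 23 are exactly those sharing a remainder mod 23. The 23 residue classes mod 23 are the pigeonholes.
With 46 integers one could put 2 in each residue class and have no class reach 3.
The 47th integer pushes some class to 3, so 23·2 + 1 = 47.

47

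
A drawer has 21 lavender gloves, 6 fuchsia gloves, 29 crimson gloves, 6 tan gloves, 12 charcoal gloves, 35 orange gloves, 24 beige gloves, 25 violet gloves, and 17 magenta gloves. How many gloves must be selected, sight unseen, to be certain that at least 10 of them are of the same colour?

76

Pigeonhole: the 9 colours are the holes; the gloves drawn are the pigeons.
To avoid 10 of any one colour, the worst case takes at most 9 of each colour, or every glove of a colour that has fewer than 9.
That gives 9 + 6 + 9 + 6 + 9 + 9 + 9 + 9 + 9 = 75 gloves with no colour reaching 10.
The next glove forces some colour to 10, so 75 + 1 = 76.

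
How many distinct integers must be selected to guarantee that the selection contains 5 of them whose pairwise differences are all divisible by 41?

Integers whose pairwise differences are multiples of 41 are exactly those sharing a remainder mod 41. By the pigeonhole principle, the 41 residue classes mod 41 are the pigeonholes.
With 164 integers one could put 4 in each residue class and have no class reach 5.
The 165th integer pushes some class to 5, so 41·4 + 1 = 165.

165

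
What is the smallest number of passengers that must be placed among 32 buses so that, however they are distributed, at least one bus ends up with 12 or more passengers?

With 352 passengers one could put exactly 11 in each of the 32 buses, and no bus would reach 12.
By the pigeonhole principle, one more passenger must land in a bus that already has 11, giving it 12.
So 32 × 11 + 1 = 353 passengers are required.

353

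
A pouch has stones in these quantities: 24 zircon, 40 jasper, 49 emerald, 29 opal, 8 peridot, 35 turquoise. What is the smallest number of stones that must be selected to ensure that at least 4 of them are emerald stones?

140

In the worst case for collecting emerald stones, every non-emerald stone comes out first.
There are 24 + 40 + 29 + 8 + 35 = 136 non-emerald stones altogether.
After those, each further stone must be emerald, so 136 + 4 = 140 draws guarantee 4 emerald stones.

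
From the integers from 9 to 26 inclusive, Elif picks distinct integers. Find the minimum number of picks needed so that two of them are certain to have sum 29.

Group the elements by complementary pair {x, 29−x}: {9,20}, {10,19}, {11,18}, …, giving 6 two-element pairs and 6 integers whose partner 29−x falls outside [9,26].
Treating each of those 12 groups as a pigeonhole, one can pick one integer per group — 12 integers — with no two summing to 29.
The 13th integer lands in an occupied pair, forcing a sum of 29.

13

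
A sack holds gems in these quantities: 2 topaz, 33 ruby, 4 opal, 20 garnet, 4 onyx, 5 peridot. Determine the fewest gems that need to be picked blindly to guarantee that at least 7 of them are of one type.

An adversary could hand out at most 6 gems per type (4 types run out sooner): 2 + 6 + 4 + 6 + 4 + 5 = 27 gems and still no type has 7.
By the pigeonhole principle, one more gem lands in a type already at 6, so 28 draws are enough and 27 are not.

28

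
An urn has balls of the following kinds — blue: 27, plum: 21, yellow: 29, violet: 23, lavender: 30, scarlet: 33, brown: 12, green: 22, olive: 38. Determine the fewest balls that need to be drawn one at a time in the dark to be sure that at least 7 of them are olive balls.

In the worst case for collecting olive balls, every non-olive ball comes out first.
There are 27 + 21 + 29 + 23 + 30 + 33 + 12 + 22 = 197 non-olive balls altogether.
After those, each further ball must be olive, so 197 + 7 = 204 draws guarantee 7 olive balls.

204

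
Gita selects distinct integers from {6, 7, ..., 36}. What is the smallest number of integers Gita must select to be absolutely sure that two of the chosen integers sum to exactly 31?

22

Group the elements by complementary pair {x, 31−x}: {6,25}, {7,24}, {8,23}, …, giving 10 two-element pairs and 11 integers whose partner 31−x falls outside [6,36].
Treating each of those 21 groups as a pigeonhole, one can pick one integer per group — 21 integers — with no two summing to 31.
The 22nd integer lands in an occupied pair, forcing a sum of 31.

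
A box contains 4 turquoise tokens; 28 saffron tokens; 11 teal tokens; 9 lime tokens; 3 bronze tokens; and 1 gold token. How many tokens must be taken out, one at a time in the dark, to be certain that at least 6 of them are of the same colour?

The 6 colours are the holes; the tokens drawn are the pigeons.
To avoid 6 of any one colour, the worst case takes at most 5 of each colour, or every token of a colour that has fewer than 5.
That gives 4 + 5 + 5 + 5 + 3 + 1 = 23 tokens with no colour reaching 6.
The next token forces some colour to 6, so 23 + 1 = 24.

24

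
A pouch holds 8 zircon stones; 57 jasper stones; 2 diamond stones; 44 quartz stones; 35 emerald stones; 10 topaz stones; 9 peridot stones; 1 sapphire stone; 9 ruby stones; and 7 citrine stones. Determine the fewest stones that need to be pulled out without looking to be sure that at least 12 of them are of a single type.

By pigeonhole, the 10 types are the holes; the stones drawn are the pigeons.
To avoid 12 of any one type, the worst case takes at most 11 of each type, or every stone of a type that has fewer than 11.
That gives 8 + 11 + 2 + 11 + 11 + 10 + 9 + 1 + 9 + 7 = 79 stones with no type reaching 12.
The next stone forces some type to 12, so 79 + 1 = 80.

80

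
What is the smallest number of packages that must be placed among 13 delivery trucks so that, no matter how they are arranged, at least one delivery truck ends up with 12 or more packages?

144

With 143 packages one could put exactly 11 in each of the 13 delivery trucks, and no delivery truck would reach 12.
By the pigeonhole principle, one more package must land in a delivery truck that already has 11, giving it 12.
So 13 × 11 + 1 = 144 packages are required.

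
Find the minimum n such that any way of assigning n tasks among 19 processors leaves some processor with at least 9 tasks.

153

With 152 tasks one could put exactly 8 in each of the 19 processors, and no processor would reach 9.
One more task must land in a processor that already has 8, giving it 9.
So 19 × 8 + 1 = 153 tasks are required.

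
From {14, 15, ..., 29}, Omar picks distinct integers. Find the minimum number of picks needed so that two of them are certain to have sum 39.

11

A set avoiding the sum 39 can contain at most one of each pair {x, 39−x}, plus the 4 elements whose complement lies outside the range.
The integers 20, …, 29 (10 of them) are such a set: any two sum to at least 20+21 = 41 > 39.
Any 11th integer completes one of the 6 pairs, so 11 choices force a sum of 39.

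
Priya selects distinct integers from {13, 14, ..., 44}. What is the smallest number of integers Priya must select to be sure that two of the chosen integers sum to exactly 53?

Group the elements by complementary pair {x, 53−x}: {13,40}, {14,39}, {15,38}, …, giving 14 two-element pairs and 4 integers whose partner 53−x falls outside [13,44].
By pigeonhole, treating each of those 18 groups as a pigeonhole, one can pick one integer per group — 18 integers — with no two summing to 53.
The 19th integer lands in an occupied pair, forcing a sum of 53.

19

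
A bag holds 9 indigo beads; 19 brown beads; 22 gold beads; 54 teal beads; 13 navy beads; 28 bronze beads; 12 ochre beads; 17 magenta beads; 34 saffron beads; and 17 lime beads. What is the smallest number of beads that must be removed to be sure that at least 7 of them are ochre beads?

In the worst case for collecting ochre beads, every non-ochre bead comes out first.
There are 9 + 19 + 22 + 54 + 13 + 28 + 17 + 34 + 17 = 213 non-ochre beads altogether.
After those, each further bead must be ochre, so 213 + 7 = 220 draws guarantee 7 ochre beads.

220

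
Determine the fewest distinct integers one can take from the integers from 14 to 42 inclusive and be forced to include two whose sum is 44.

A set avoiding the sum 44 can contain at most one of each pair {x, 44−x}, plus the 13 elements whose complement lies outside the range or equal to its own complement.
The integers 22, …, 42 (21 of them) are such a set: any two sum to at least 22+23 = 45 > 44.
Pigeonhole: any 22nd integer completes one of the 8 pairs, so 22 choices force a sum of 44.

22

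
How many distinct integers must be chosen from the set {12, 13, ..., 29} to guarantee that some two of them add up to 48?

A set avoiding the sum 48 can contain at most one of each pair {x, 48−x}, plus the 8 elements whose complement lies outside the range or equal to its own complement.
The integers 12, …, 24 (13 of them) are such a set: any two sum to at least 12+13 = 25 and at most 23+24 = 47 < 48.
Any 14th integer completes one of the 5 pairs, so 14 choices force a sum of 48.

14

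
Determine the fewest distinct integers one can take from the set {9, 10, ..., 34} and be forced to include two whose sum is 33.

19

A set avoiding the sum 33 can contain at most one of each pair {x, 33−x}, plus the 10 elements whose complement lies outside the range.
The integers 17, …, 34 (18 of them) are such a set: any two sum to at least 17+18 = 35 > 33.
By pigeonhole, any 19th integer completes one of the 8 pairs, so 19 choices force a sum of 33.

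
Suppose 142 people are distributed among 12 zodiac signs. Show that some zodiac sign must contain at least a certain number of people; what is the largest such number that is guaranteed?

The 12 zodiac signs are the holes and the 142 people are the pigeons.
If every zodiac sign held at most 11 people, the total would be at most 12 × 11 = 132, which is less than 142.
So some zodiac sign holds at least ⌈142/12⌉ = 12 people.

12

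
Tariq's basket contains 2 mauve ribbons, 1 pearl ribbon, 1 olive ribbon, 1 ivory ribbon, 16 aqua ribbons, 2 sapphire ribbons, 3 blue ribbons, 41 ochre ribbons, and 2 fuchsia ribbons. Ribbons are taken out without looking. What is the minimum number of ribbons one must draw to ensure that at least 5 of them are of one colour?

Put each drawn ribbon into a box by colour. The largest draw with every box below 5 takes min(count, 4) from each colour; colours with fewer than 4 contribute all they have.
Σ min(cᵢ, 4) = 2 + 1 + 1 + 1 + 4 + 2 + 3 + 4 + 2 = 20.
Draw number 20 + 1 = 21 must push one box to 5.

21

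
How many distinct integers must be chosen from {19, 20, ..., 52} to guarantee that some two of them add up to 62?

A set avoiding the sum 62 can contain at most one of each pair {x, 62−x}, plus the 10 elements whose complement lies outside the range or equal to its own complement.
The integers 31, …, 52 (22 of them) are such a set: any two sum to at least 31+32 = 63 > 62.
Pigeonhole: any 23rd integer completes one of the 12 pairs, so 23 choices force a sum of 62.

23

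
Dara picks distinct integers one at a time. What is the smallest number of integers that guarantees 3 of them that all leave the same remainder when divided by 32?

65

The 32 residue classes mod 32 are the pigeonholes.
With 64 integers one could put 2 in each residue class and have no class reach 3.
The 65th integer pushes some class to 3, so 32·2 + 1 = 65.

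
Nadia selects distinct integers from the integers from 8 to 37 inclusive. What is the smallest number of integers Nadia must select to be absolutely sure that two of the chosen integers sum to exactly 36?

Two chosen integers sum to 36 exactly when both halves of some pair {x, 36−x} with 8 ≤ x ≤ 36−x ≤ 28 are chosen — 10 such pairs.
The remaining 10 elements (those with no distinct partner in range) can never complete a 36-sum, so the worst case takes all of them and one from each pair: 10 + 10 = 20.
By the pigeonhole principle, the 21st integer has to be the second member of some pair, so 20 + 1 = 21.

21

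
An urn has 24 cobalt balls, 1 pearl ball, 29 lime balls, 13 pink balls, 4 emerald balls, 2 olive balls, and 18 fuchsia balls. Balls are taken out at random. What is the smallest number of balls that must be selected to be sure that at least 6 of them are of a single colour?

Put each drawn ball into a box by colour. The largest draw with every box below 6 takes min(count, 5) from each colour; colours with fewer than 5 contribute all they have.
Σ min(cᵢ, 5) = 5 + 1 + 5 + 5 + 4 + 2 + 5 = 27.
Draw number 27 + 1 = 28 must push one box to 6.

28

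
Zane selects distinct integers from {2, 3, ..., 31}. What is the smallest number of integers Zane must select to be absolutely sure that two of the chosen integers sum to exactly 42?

21

Two chosen integers sum to 42 exactly when both halves of some pair {x, 42−x} with 11 ≤ x ≤ 42−x ≤ 31 are chosen — 10 such pairs.
The remaining 10 elements (those with no distinct partner in range) can never complete a 42-sum, so the worst case takes all of them and one from each pair: 10 + 10 = 20.
The 21st integer has to be the second member of some pair, so 20 + 1 = 21.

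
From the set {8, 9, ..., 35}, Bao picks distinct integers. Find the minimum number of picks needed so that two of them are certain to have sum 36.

19

Group the elements by complementary pair {x, 36−x}: {8,28}, {9,27}, {10,26}, …, giving 10 two-element pairs, the single value 18 (it cannot pair with itself since the integers are distinct), and 7 integers whose partner 36−x falls outside [8,35].
Treating each of those 18 groups as a pigeonhole, one can pick one integer per group — 18 integers — with no two summing to 36.
The 19th integer lands in an occupied pair, forcing a sum of 36.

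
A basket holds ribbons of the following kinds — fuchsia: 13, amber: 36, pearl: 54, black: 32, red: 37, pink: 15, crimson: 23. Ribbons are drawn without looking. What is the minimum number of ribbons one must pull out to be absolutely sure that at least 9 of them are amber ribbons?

183

In the worst case for collecting amber ribbons, every non-amber ribbon comes out first.
There are 13 + 54 + 32 + 37 + 15 + 23 = 174 non-amber ribbons altogether.
After those, each further ribbon must be amber, so 174 + 9 = 183 draws guarantee 9 amber ribbons.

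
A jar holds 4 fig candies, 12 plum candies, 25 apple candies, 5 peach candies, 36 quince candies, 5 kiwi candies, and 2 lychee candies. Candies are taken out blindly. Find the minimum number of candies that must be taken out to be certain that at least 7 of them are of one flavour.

35

Put each drawn candy into a box by flavour. The largest draw with every box below 7 takes min(count, 6) from each flavour; flavours with fewer than 6 contribute all they have.
Σ min(cᵢ, 6) = 4 + 6 + 6 + 5 + 6 + 5 + 2 = 34.
Draw number 34 + 1 = 35 must push one box to 7.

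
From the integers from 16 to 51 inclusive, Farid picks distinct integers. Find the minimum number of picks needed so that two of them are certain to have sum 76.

24

Two chosen integers sum to 76 exactly when both halves of some pair {x, 76−x} with 25 ≤ x ≤ 76−x ≤ 51 are chosen — 13 such pairs.
The remaining 10 elements (those with no distinct partner in range) can never complete a 76-sum, so the worst case takes all of them and one from each pair: 10 + 13 = 23.
Pigeonhole: the 24th integer has to be the second member of some pair, so 23 + 1 = 24.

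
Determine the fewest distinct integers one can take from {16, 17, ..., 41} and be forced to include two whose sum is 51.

Two chosen integers sum to 51 exactly when both halves of some pair {x, 51−x} with 16 ≤ x ≤ 51−x ≤ 35 are chosen — 10 such pairs.
The remaining 6 elements (those with no distinct partner in range) can never complete a 51-sum, so the worst case takes all of them and one from each pair: 6 + 10 = 16.
Pigeonhole: the 17th integer has to be the second member of some pair, so 16 + 1 = 17.

17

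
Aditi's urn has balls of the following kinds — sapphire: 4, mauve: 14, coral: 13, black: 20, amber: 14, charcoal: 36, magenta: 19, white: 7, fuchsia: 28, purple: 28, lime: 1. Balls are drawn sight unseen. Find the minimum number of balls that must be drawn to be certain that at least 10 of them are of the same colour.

85

The 11 colours are the holes; the balls drawn are the pigeons.
To avoid 10 of any one colour, the worst case takes at most 9 of each colour, or every ball of a colour that has fewer than 9.
That gives 4 + 9 + 9 + 9 + 9 + 9 + 9 + 7 + 9 + 9 + 1 = 84 balls with no colour reaching 10.
The next ball forces some colour to 10, so 84 + 1 = 85.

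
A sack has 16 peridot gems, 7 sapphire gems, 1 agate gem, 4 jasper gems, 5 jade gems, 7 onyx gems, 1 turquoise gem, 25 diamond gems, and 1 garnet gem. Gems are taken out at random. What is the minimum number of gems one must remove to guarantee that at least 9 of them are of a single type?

43

An adversary could hand out at most 8 gems per type (7 types run out sooner): 8 + 7 + 1 + 4 + 5 + 7 + 1 + 8 + 1 = 42 gems and still no type has 9.
By the pigeonhole principle, one more gem lands in a type already at 8, so 43 draws are enough and 42 are not.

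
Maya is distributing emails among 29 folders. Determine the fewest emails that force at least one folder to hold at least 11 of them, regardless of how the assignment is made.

With 290 emails one could put exactly 10 in each of the 29 folders, and no folder would reach 11.
By pigeonhole, one more email must land in a folder that already has 10, giving it 11.
So 29 × 10 + 1 = 291 emails are required.

291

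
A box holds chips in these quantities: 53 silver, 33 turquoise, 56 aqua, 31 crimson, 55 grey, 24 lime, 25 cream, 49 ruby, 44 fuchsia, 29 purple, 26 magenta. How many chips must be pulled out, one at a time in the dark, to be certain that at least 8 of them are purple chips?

In the worst case for collecting purple chips, every non-purple chip comes out first.
There are 53 + 33 + 56 + 31 + 55 + 24 + 25 + 49 + 44 + 26 = 396 non-purple chips altogether.
After those, each further chip must be purple, so 396 + 8 = 404 draws guarantee 8 purple chips.

404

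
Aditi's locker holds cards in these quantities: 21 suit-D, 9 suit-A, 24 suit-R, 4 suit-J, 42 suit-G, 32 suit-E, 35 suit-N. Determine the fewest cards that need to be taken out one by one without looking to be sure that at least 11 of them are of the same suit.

An adversary could hand out at most 10 cards per suit (suit-A, suit-J run out sooner): 10 + 9 + 10 + 4 + 10 + 10 + 10 = 63 cards and still no suit has 11.
Pigeonhole: one more card lands in a suit already at 10, so 64 draws are enough and 63 are not.

64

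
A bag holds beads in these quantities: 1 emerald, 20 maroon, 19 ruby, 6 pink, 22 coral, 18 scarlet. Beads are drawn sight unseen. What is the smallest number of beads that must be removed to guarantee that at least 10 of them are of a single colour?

44

An adversary could hand out at most 9 beads per colour (emerald, pink run out sooner): 1 + 9 + 9 + 6 + 9 + 9 = 43 beads and still no colour has 10.
By pigeonhole, one more bead lands in a colour already at 9, so 44 draws are enough and 43 are not.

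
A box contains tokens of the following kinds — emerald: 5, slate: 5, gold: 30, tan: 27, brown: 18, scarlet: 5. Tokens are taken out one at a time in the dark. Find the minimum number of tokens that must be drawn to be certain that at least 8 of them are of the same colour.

By the pigeonhole principle, the 6 colours are the holes; the tokens drawn are the pigeons.
To avoid 8 of any one colour, the worst case takes at most 7 of each colour, or every token of a colour that has fewer than 7.
That gives 5 + 5 + 7 + 7 + 7 + 5 = 36 tokens with no colour reaching 8.
The next token forces some colour to 8, so 36 + 1 = 37.

37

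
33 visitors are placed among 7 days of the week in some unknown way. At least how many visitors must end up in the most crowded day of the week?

The 7 days of the week are the holes and the 33 visitors are the pigeons.
If every day of the week held at most 4 visitors, the total would be at most 7 × 4 = 28, which is less than 33.
So some day of the week holds at least ⌈33/7⌉ = 5 visitors.

5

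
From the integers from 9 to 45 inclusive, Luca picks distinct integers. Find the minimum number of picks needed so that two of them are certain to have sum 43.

Group the elements by complementary pair {x, 43−x}: {9,34}, {10,33}, {11,32}, …, giving 13 two-element pairs and 11 integers whose partner 43−x falls outside [9,45].
By the pigeonhole principle, treating each of those 24 groups as a pigeonhole, one can pick one integer per group — 24 integers — with no two summing to 43.
The 25th integer lands in an occupied pair, forcing a sum of 43.

25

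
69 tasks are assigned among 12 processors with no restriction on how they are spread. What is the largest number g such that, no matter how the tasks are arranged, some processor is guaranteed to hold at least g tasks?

By the pigeonhole principle, the 12 processors are the holes and the 69 tasks are the pigeons.
If every processor held at most 5 tasks, the total would be at most 12 × 5 = 60, which is less than 69.
So some processor holds at least ⌈69/12⌉ = 6 tasks.

6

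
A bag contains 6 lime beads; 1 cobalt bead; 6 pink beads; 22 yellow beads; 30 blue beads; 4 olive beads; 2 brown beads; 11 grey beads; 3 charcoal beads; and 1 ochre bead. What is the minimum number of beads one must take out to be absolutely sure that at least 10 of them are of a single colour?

51

An adversary could hand out at most 9 beads per colour (7 colours run out sooner): 6 + 1 + 6 + 9 + 9 + 4 + 2 + 9 + 3 + 1 = 50 beads and still no colour has 10.
One more bead lands in a colour already at 9, so 51 draws are enough and 50 are not.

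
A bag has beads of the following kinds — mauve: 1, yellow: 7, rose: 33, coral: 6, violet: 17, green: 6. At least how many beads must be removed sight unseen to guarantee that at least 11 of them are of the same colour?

41

Pigeonhole: the 6 colours are the holes; the beads drawn are the pigeons.
To avoid 11 of any one colour, the worst case takes at most 10 of each colour, or every bead of a colour that has fewer than 10.
That gives 1 + 7 + 10 + 6 + 10 + 6 = 40 beads with no colour reaching 11.
The next bead forces some colour to 11, so 40 + 1 = 41.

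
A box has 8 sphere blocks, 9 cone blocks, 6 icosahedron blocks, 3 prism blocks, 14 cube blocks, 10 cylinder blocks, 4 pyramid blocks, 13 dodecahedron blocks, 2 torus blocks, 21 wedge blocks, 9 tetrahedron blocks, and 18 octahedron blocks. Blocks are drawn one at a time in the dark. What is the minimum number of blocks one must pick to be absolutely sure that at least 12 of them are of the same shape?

Pigeonhole: put each drawn block into a box by shape. The largest draw with every box below 12 takes min(count, 11) from each shape; shapes with fewer than 11 contribute all they have.
Σ min(cᵢ, 11) = 8 + 9 + 6 + 3 + 11 + 10 + 4 + 11 + 2 + 11 + 9 + 11 = 95.
Draw number 95 + 1 = 96 must push one box to 12.

96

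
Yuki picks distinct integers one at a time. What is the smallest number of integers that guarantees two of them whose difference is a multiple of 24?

Integers whose pairwise differences are multiples of 24 are exactly those sharing a remainder mod 24. The 24 residue classes mod 24 are the pigeonholes.
With 24 integers one could put 1 in each residue class and have no class reach 2.
The 25th integer pushes some class to 2, so 24·1 + 1 = 25.

25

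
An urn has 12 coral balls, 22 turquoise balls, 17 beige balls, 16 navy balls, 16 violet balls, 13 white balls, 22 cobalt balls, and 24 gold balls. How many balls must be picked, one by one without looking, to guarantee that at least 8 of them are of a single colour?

57

An adversary could hand out at most 7 balls per colour: 7 + 7 + 7 + 7 + 7 + 7 + 7 + 7 = 56 balls and still no colour has 8.
One more ball lands in a colour already at 7, so 57 draws are enough and 56 are not.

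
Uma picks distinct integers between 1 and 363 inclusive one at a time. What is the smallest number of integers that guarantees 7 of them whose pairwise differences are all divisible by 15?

91

Integers whose pairwise differences are multiples of 15 are exactly those sharing a remainder mod 15. By the pigeonhole principle, the 15 residue classes mod 15 are the pigeonholes.
With 90 integers one could put 6 in each residue class and have no class reach 7.
The 91st integer pushes some class to 7, so 15·6 + 1 = 91.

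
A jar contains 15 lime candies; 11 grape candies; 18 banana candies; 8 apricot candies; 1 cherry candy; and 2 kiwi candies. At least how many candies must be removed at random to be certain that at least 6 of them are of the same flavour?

24

By pigeonhole, the 6 flavours are the holes; the candies drawn are the pigeons.
To avoid 6 of any one flavour, the worst case takes at most 5 of each flavour, or every candy of a flavour that has fewer than 5.
That gives 5 + 5 + 5 + 5 + 1 + 2 = 23 candies with no flavour reaching 6.
The next candy forces some flavour to 6, so 23 + 1 = 24.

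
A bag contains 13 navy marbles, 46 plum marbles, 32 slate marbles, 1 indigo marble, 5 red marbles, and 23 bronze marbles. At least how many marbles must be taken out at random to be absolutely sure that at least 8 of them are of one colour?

35

By the pigeonhole principle, the 6 colours are the holes; the marbles drawn are the pigeons.
To avoid 8 of any one colour, the worst case takes at most 7 of each colour, or every marble of a colour that has fewer than 7.
That gives 7 + 7 + 7 + 1 + 5 + 7 = 34 marbles with no colour reaching 8.
The next marble forces some colour to 8, so 34 + 1 = 35.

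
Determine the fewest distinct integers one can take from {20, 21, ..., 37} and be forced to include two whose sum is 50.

14

Group the elements by complementary pair {x, 50−x}: {20,30}, {21,29}, {22,28}, …, giving 5 two-element pairs, the single value 25 (it cannot pair with itself since the integers are distinct), and 7 integers whose partner 50−x falls outside [20,37].
By the pigeonhole principle, treating each of those 13 groups as a pigeonhole, one can pick one integer per group — 13 integers — with no two summing to 50.
The 14th integer lands in an occupied pair, forcing a sum of 50.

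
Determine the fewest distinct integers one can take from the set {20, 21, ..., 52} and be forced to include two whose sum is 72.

Two chosen integers sum to 72 exactly when both halves of some pair {x, 72−x} with 20 ≤ x ≤ 72−x ≤ 52 are chosen — 16 such pairs.
The remaining 1 element (those with no distinct partner in range) can never complete a 72-sum, so the worst case takes all of them and one from each pair: 1 + 16 = 17.
Pigeonhole: the 18th integer has to be the second member of some pair, so 17 + 1 = 18.

18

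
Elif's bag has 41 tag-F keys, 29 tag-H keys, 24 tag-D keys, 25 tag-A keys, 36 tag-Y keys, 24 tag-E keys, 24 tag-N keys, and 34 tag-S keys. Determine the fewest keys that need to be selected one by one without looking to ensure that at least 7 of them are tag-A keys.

219

In the worst case for collecting tag-A keys, every non-tag-A key comes out first.
There are 41 + 29 + 24 + 36 + 24 + 24 + 34 = 212 non-tag-A keys altogether.
After those, each further key must be tag-A, so 212 + 7 = 219 draws guarantee 7 tag-A keys.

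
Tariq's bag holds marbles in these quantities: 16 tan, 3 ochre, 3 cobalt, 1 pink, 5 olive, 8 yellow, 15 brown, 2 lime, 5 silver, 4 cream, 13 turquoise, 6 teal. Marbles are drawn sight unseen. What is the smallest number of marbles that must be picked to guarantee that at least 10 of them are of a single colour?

65

An adversary could hand out at most 9 marbles per colour (9 colours run out sooner): 9 + 3 + 3 + 1 + 5 + 8 + 9 + 2 + 5 + 4 + 9 + 6 = 64 marbles and still no colour has 10.
One more marble lands in a colour already at 9, so 65 draws are enough and 64 are not.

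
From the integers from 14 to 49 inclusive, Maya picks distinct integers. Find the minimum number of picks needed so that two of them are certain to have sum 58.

Two chosen integers sum to 58 exactly when both halves of some pair {x, 58−x} with 14 ≤ x ≤ 58−x ≤ 44 are chosen — 15 such pairs.
The remaining 6 elements (those with no distinct partner in range) can never complete a 58-sum, so the worst case takes all of them and one from each pair: 6 + 15 = 21.
By the pigeonhole principle, the 22nd integer has to be the second member of some pair, so 21 + 1 = 22.

22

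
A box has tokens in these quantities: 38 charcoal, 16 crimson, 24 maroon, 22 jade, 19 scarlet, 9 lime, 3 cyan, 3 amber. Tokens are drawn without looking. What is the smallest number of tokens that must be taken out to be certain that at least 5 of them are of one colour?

Put each drawn token into a box by colour. The largest draw with every box below 5 takes min(count, 4) from each colour; colours with fewer than 4 contribute all they have.
Σ min(cᵢ, 4) = 4 + 4 + 4 + 4 + 4 + 4 + 3 + 3 = 30.
Draw number 30 + 1 = 31 must push one box to 5.

31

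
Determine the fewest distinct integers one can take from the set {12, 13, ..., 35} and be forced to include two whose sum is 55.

17

Two chosen integers sum to 55 exactly when both halves of some pair {x, 55−x} with 20 ≤ x ≤ 55−x ≤ 35 are chosen — 8 such pairs.
The remaining 8 elements (those with no distinct partner in range) can never complete a 55-sum, so the worst case takes all of them and one from each pair: 8 + 8 = 16.
Pigeonhole: the 17th integer has to be the second member of some pair, so 16 + 1 = 17.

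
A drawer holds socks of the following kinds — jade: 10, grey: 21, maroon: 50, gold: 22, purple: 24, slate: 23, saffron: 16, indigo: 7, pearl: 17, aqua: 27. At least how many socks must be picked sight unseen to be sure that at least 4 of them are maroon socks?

171

In the worst case for collecting maroon socks, every non-maroon sock comes out first.
There are 10 + 21 + 22 + 24 + 23 + 16 + 7 + 17 + 27 = 167 non-maroon socks altogether.
After those, each further sock must be maroon, so 167 + 4 = 171 draws guarantee 4 maroon socks.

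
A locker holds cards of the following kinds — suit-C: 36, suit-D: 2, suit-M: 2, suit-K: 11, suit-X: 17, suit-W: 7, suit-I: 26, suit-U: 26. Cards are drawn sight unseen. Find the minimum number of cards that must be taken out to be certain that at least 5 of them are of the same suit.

29

Put each drawn card into a box by suit. The largest draw with every box below 5 takes min(count, 4) from each suit; suits with fewer than 4 contribute all they have.
Σ min(cᵢ, 4) = 4 + 2 + 2 + 4 + 4 + 4 + 4 + 4 = 28.
Draw number 28 + 1 = 29 must push one box to 5.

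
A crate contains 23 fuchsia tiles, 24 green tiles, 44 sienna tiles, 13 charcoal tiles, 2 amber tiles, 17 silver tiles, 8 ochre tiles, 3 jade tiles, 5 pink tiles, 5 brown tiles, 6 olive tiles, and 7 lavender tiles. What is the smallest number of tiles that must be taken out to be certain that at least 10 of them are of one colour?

The 12 colours are the holes; the tiles drawn are the pigeons.
To avoid 10 of any one colour, the worst case takes at most 9 of each colour, or every tile of a colour that has fewer than 9.
That gives 9 + 9 + 9 + 9 + 2 + 9 + 8 + 3 + 5 + 5 + 6 + 7 = 81 tiles with no colour reaching 10.
The next tile forces some colour to 10, so 81 + 1 = 82.

82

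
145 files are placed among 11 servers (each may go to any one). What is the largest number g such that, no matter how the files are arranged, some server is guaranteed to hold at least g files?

The 11 servers are the holes and the 145 files are the pigeons.
If every server held at most 13 files, the total would be at most 11 × 13 = 143, which is less than 145.
So some server holds at least ⌈145/11⌉ = 14 files.

14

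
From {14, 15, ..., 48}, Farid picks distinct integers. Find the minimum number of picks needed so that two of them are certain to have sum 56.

22

Two chosen integers sum to 56 exactly when both halves of some pair {x, 56−x} with 14 ≤ x ≤ 56−x ≤ 42 are chosen — 14 such pairs.
The remaining 7 elements (those with no distinct partner in range) can never complete a 56-sum, so the worst case takes all of them and one from each pair: 7 + 14 = 21.
By pigeonhole, the 22nd integer has to be the second member of some pair, so 21 + 1 = 22.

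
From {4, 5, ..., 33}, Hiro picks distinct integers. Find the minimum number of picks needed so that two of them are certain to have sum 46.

21

Group the elements by complementary pair {x, 46−x}: {13,33}, {14,32}, {15,31}, …, giving 10 two-element pairs, the single value 23 (it cannot pair with itself since the integers are distinct), and 9 integers whose partner 46−x falls outside [4,33].
Treating each of those 20 groups as a pigeonhole, one can pick one integer per group — 20 integers — with no two summing to 46.
The 21st integer lands in an occupied pair, forcing a sum of 46.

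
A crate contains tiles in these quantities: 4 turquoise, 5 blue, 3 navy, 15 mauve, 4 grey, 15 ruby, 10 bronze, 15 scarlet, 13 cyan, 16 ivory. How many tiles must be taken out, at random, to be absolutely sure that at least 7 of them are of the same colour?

53

An adversary could hand out at most 6 tiles per colour (4 colours run out sooner): 4 + 5 + 3 + 6 + 4 + 6 + 6 + 6 + 6 + 6 = 52 tiles and still no colour has 7.
One more tile lands in a colour already at 6, so 53 draws are enough and 52 are not.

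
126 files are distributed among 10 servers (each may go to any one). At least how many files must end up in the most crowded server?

13

The 10 servers are the holes and the 126 files are the pigeons.
If every server held at most 12 files, the total would be at most 10 × 12 = 120, which is less than 126.
So some server holds at least ⌈126/10⌉ = 13 files.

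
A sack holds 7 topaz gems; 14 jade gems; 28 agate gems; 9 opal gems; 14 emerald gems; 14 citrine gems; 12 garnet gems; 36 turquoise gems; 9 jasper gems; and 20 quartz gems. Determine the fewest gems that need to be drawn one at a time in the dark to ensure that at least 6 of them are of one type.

51

The 10 types are the holes; the gems drawn are the pigeons.
To avoid 6 of any one type, the worst case takes at most 5 of each type.
That gives 5 + 5 + 5 + 5 + 5 + 5 + 5 + 5 + 5 + 5 = 50 gems with no type reaching 6.
The next gem forces some type to 6, so 50 + 1 = 51.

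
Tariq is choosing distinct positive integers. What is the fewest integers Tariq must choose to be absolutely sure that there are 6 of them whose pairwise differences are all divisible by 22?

111

Integers whose pairwise differences are multiples of 22 are exactly those sharing a remainder mod 22. By pigeonhole, the 22 residue classes mod 22 are the pigeonholes.
With 110 integers one could put 5 in each residue class and have no class reach 6.
The 111th integer pushes some class to 6, so 22·5 + 1 = 111.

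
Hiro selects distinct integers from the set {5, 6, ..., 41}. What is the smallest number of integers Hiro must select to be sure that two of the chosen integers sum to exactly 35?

Group the elements by complementary pair {x, 35−x}: {5,30}, {6,29}, {7,28}, …, giving 13 two-element pairs and 11 integers whose partner 35−x falls outside [5,41].
By pigeonhole, treating each of those 24 groups as a pigeonhole, one can pick one integer per group — 24 integers — with no two summing to 35.
The 25th integer lands in an occupied pair, forcing a sum of 35.

25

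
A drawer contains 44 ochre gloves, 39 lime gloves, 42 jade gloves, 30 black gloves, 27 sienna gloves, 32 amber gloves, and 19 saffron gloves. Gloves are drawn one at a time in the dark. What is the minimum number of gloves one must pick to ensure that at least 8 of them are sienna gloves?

214

In the worst case for collecting sienna gloves, every non-sienna glove comes out first.
There are 44 + 39 + 42 + 30 + 32 + 19 = 206 non-sienna gloves altogether.
After those, each further glove must be sienna, so 206 + 8 = 214 draws guarantee 8 sienna gloves.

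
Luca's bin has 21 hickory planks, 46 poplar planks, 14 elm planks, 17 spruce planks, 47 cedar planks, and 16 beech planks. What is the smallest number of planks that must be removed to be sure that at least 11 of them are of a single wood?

61

By pigeonhole, the 6 woods are the holes; the planks drawn are the pigeons.
To avoid 11 of any one wood, the worst case takes at most 10 of each wood.
That gives 10 + 10 + 10 + 10 + 10 + 10 = 60 planks with no wood reaching 11.
The next plank forces some wood to 11, so 60 + 1 = 61.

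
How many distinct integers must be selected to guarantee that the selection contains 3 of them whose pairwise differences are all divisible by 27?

55

Integers whose pairwise differences are multiples of 27 are exactly those sharing a remainder mod 27. The 27 residue classes mod 27 are the pigeonholes.
With 54 integers one could put 2 in each residue class and have no class reach 3.
The 55th integer pushes some class to 3, so 27·2 + 1 = 55.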